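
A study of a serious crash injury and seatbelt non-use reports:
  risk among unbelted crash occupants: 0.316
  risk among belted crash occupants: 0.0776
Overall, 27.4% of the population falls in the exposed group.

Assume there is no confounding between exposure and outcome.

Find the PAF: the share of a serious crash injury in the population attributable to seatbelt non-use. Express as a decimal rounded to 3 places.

Let p₁ = 0.316, p₀ = 0.0776.
Overall risk P(Y=1) = π·p₁ + (1−π)·p₀ = 0.274×0.316 + 0.726×0.0776 = 0.14292.
Under exogeneity, PAF = [P(Y=1) − p₀] / P(Y=1).
PAF = (0.14292 − 0.0776) / 0.14292 ≈ 0.4570

PAF ≈ 0.457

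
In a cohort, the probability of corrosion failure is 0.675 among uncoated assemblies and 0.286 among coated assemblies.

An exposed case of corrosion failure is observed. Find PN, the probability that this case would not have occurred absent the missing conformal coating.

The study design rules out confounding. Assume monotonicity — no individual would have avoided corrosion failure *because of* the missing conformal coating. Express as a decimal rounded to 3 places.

Let p₁ = 0.675, p₀ = 0.286.
Under exogeneity and monotonicity, PN = (p₁ − p₀) / p₁.
PN = (0.675 − 0.286) / 0.675 = 0.389 / 0.675 ≈ 0.5763

PN ≈ 0.576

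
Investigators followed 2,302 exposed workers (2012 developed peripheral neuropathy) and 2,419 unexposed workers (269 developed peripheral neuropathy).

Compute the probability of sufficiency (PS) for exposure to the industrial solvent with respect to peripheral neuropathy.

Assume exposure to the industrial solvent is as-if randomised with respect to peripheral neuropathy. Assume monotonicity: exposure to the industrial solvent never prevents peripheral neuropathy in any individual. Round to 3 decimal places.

PS ≈ 0.858

p₁ = P(outcome | exposed) = 2012/2302 = 0.87402
p₀ = P(outcome | unexposed) = 269/2419 = 0.1112
Under exogeneity and monotonicity, PS = (p₁ − p₀) / (1 − p₀).
PS = (0.87402 − 0.1112) / (1 − 0.1112) = 0.76282 / 0.8888 ≈ 0.8583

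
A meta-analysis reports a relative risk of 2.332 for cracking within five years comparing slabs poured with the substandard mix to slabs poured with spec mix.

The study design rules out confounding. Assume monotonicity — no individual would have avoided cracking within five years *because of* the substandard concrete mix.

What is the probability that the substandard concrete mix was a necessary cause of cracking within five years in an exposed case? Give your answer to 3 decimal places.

PN ≈ 0.571

Under exogeneity and monotonicity, PN = (RR − 1) / RR = 1 − 1/RR.
PN = (2.332 − 1) / 2.332 = 1.332 / 2.332 ≈ 0.5712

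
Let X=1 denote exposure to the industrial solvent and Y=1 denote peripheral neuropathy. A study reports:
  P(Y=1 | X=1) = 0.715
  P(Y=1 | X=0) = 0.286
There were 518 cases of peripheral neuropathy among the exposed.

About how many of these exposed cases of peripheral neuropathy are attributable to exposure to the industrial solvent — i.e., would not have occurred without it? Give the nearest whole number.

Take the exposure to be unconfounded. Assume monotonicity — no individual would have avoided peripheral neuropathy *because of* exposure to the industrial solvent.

about 311 cases

Let p₁ = 0.715, p₀ = 0.286.
PN = (p₁ − p₀)/p₁ = (0.715 − 0.286) / 0.715 ≈ 0.60000.
Attributable cases ≈ PN × (exposed cases) = 0.60000 × 518 ≈ 310.80.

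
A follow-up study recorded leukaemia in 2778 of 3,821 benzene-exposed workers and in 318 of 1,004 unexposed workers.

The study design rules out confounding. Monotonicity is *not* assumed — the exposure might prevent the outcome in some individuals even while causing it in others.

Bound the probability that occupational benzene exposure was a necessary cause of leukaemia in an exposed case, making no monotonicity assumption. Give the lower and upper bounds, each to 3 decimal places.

p₁ = P(outcome | exposed) = 2778/3821 = 0.72703
p₀ = P(outcome | unexposed) = 318/1004 = 0.31673
Under exogeneity alone the bounds on PN are max{0,(p₁−p₀)/p₁} ≤ PN ≤ min{1,(1−p₀)/p₁}.
  lower = (p₁ − p₀)/p₁ = 0.4103 / 0.72703 ≈ 0.5643
  upper = min{1, (1 − p₀)/p₁} = 0.68327 / 0.72703 ≈ 0.9398

0.564 ≤ PN ≤ 0.940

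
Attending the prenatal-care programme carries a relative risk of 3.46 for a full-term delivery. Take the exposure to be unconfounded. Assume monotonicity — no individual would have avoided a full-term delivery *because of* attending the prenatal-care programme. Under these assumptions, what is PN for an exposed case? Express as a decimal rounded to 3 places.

Under exogeneity and monotonicity, PN = (RR − 1) / RR = 1 − 1/RR.
PN = (3.46 − 1) / 3.46 = 2.46 / 3.46 ≈ 0.7110

PN ≈ 0.711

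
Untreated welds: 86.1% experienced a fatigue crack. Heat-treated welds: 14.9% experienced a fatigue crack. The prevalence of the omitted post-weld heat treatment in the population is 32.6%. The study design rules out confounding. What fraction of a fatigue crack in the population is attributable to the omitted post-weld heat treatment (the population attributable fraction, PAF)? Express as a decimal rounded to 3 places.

PAF ≈ 0.609

p₁ = 0.861, p₀ = 0.149.
Overall risk P(Y=1) = π·p₁ + (1−π)·p₀ = 0.326×0.861 + 0.674×0.149 = 0.38111.
Under exogeneity, PAF = [P(Y=1) − p₀] / P(Y=1).
PAF = (0.38111 − 0.149) / 0.38111 ≈ 0.6090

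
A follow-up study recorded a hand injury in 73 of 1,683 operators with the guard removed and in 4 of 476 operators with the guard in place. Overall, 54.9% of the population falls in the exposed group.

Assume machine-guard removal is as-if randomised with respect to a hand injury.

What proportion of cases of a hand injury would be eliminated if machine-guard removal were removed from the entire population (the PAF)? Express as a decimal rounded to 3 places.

p₁ = P(outcome | exposed) = 73/1683 = 0.043375
p₀ = P(outcome | unexposed) = 4/476 = 0.0084034
Overall risk P(Y=1) = π·p₁ + (1−π)·p₀ = 0.549×0.043375 + 0.451×0.0084034 = 0.027603.
Under exogeneity, PAF = [P(Y=1) − p₀] / P(Y=1).
PAF = (0.027603 − 0.0084034) / 0.027603 ≈ 0.6956

PAF ≈ 0.696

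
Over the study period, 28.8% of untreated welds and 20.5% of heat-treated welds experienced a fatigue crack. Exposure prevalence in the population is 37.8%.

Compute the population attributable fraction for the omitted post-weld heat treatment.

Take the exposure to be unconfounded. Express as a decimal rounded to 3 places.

p₁ = 0.288, p₀ = 0.205.
Overall risk P(Y=1) = π·p₁ + (1−π)·p₀ = 0.378×0.288 + 0.622×0.205 = 0.23637.
Under exogeneity, PAF = [P(Y=1) − p₀] / P(Y=1).
PAF = (0.23637 − 0.205) / 0.23637 ≈ 0.1327

PAF ≈ 0.133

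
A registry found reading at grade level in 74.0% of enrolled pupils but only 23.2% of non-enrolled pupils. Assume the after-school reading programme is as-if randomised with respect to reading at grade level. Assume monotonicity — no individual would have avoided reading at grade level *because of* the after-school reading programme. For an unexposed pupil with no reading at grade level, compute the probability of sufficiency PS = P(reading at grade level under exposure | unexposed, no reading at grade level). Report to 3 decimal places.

PS ≈ 0.661

p₁ = 0.74, p₀ = 0.232.
Under exogeneity and monotonicity, PS = (p₁ − p₀) / (1 − p₀).
PS = (0.74 − 0.232) / (1 − 0.232) = 0.508 / 0.768 ≈ 0.6615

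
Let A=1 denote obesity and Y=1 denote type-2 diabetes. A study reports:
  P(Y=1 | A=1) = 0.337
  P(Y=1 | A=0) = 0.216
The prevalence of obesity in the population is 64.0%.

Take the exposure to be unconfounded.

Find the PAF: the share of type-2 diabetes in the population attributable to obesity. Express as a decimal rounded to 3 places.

Let p₁ = 0.337, p₀ = 0.216.
Overall risk P(Y=1) = π·p₁ + (1−π)·p₀ = 0.64×0.337 + 0.36×0.216 = 0.29344.
Under exogeneity, PAF = [P(Y=1) − p₀] / P(Y=1).
PAF = (0.29344 − 0.216) / 0.29344 ≈ 0.2639

PAF ≈ 0.264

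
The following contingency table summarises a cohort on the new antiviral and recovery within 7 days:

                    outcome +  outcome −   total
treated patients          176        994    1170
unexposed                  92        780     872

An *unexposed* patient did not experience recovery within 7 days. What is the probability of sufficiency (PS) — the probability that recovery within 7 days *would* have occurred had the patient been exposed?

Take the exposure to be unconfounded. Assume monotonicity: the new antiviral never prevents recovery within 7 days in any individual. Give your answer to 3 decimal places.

p₁ = P(outcome | exposed) = 176/1170 = 0.15043
p₀ = P(outcome | unexposed) = 92/872 = 0.1055
Under exogeneity and monotonicity, PS = (p₁ − p₀) / (1 − p₀).
PS = (0.15043 − 0.1055) / (1 − 0.1055) = 0.044923 / 0.8945 ≈ 0.0502

PS ≈ 0.050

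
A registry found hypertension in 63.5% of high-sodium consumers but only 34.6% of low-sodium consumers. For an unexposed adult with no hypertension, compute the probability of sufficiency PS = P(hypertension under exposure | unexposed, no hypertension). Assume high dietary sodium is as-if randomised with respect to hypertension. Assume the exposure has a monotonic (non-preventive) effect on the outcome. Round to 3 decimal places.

PS ≈ 0.442

p₁ = 0.635, p₀ = 0.346.
Under exogeneity and monotonicity, PS = (p₁ − p₀) / (1 − p₀).
PS = (0.635 − 0.346) / (1 − 0.346) = 0.289 / 0.654 ≈ 0.4419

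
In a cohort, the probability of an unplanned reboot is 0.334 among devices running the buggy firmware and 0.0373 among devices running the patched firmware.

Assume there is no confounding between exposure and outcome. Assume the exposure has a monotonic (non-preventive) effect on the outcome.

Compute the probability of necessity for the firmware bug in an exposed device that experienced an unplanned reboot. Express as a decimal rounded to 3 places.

PN ≈ 0.888

Let p₁ = 0.334, p₀ = 0.0373.
Under exogeneity and monotonicity, PN = (p₁ − p₀) / p₁.
PN = (0.334 − 0.0373) / 0.334 = 0.2967 / 0.334 ≈ 0.8883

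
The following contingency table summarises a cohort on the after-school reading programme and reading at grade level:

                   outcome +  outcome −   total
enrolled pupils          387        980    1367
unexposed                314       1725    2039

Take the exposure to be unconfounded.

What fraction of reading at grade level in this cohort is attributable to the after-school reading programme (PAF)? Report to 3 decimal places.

p₁ = P(outcome | exposed) = 387/1367 = 0.2831
p₀ = P(outcome | unexposed) = 314/2039 = 0.154
Exposure prevalence π = 1367/3406 = 0.40135; overall risk P(Y=1) = 0.20581.
Under exogeneity, PAF = [P(Y=1) − p₀]/P(Y=1).
PAF = (0.20581 − 0.154) / 0.20581 ≈ 0.2518

PAF ≈ 0.252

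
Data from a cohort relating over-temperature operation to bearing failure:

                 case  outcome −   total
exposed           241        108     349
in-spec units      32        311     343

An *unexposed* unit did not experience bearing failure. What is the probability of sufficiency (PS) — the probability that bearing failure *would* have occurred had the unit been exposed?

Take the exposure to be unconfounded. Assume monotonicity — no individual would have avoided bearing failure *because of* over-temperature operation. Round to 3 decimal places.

p₁ = P(outcome | exposed) = 241/349 = 0.69054
p₀ = P(outcome | unexposed) = 32/343 = 0.093294
Under exogeneity and monotonicity, PS = (p₁ − p₀) / (1 − p₀).
PS = (0.69054 − 0.093294) / (1 − 0.093294) = 0.59725 / 0.90671 ≈ 0.6587

PS ≈ 0.659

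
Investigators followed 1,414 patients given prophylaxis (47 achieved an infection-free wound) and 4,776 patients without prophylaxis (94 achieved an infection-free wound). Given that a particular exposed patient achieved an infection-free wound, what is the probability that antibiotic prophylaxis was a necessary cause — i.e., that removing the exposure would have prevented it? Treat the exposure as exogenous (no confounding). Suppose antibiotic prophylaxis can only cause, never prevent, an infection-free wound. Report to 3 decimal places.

p₁ = P(outcome | exposed) = 47/1414 = 0.033239
p₀ = P(outcome | unexposed) = 94/4776 = 0.019682
Under exogeneity and monotonicity, PN = (p₁ − p₀) / p₁.
PN = (0.033239 − 0.019682) / 0.033239 = 0.013557 / 0.033239 ≈ 0.4079

PN ≈ 0.408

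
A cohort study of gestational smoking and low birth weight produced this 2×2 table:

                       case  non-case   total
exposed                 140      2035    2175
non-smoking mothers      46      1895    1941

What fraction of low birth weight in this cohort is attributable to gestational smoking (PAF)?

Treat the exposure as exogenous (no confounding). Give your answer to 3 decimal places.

PAF ≈ 0.476

p₁ = P(outcome | exposed) = 140/2175 = 0.064368
p₀ = P(outcome | unexposed) = 46/1941 = 0.023699
Exposure prevalence π = 2175/4116 = 0.52843; overall risk P(Y=1) = 0.04519.
Under exogeneity, PAF = [P(Y=1) − p₀]/P(Y=1).
PAF = (0.04519 − 0.023699) / 0.04519 ≈ 0.4756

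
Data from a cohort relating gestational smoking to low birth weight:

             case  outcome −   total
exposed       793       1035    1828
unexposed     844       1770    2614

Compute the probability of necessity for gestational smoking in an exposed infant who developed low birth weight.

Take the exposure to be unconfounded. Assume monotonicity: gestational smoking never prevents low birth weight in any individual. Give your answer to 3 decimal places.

p₁ = P(outcome | exposed) = 793/1828 = 0.43381
p₀ = P(outcome | unexposed) = 844/2614 = 0.32288
Under exogeneity and monotonicity, PN = (p₁ − p₀)/p₁.
PN = (0.43381 − 0.32288) / 0.43381 ≈ 0.2557

PN ≈ 0.256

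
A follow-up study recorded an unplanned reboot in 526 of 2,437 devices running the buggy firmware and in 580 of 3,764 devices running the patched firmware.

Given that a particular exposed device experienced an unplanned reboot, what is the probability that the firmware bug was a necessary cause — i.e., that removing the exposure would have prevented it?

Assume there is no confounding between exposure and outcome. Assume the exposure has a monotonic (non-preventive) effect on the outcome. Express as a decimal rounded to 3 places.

PN ≈ 0.286

p₁ = P(outcome | exposed) = 526/2437 = 0.21584
p₀ = P(outcome | unexposed) = 580/3764 = 0.15409
Under exogeneity and monotonicity, PN = (p₁ − p₀) / p₁.
PN = (0.21584 − 0.15409) / 0.21584 = 0.061748 / 0.21584 ≈ 0.2861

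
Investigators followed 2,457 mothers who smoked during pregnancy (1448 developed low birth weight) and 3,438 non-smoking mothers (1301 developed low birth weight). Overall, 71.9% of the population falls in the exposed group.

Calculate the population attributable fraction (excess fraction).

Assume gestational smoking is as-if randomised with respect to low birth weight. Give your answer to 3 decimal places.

PAF ≈ 0.286

p₁ = P(outcome | exposed) = 1448/2457 = 0.58934
p₀ = P(outcome | unexposed) = 1301/3438 = 0.37842
Overall risk P(Y=1) = π·p₁ + (1−π)·p₀ = 0.719×0.58934 + 0.281×0.37842 = 0.53007.
Under exogeneity, PAF = [P(Y=1) − p₀] / P(Y=1).
PAF = (0.53007 − 0.37842) / 0.53007 ≈ 0.2861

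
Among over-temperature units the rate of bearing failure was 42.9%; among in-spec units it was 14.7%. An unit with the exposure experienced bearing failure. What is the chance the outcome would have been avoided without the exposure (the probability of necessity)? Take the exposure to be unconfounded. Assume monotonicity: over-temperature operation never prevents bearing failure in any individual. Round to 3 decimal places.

PN ≈ 0.657

p₁ = 0.429, p₀ = 0.147.
Under exogeneity and monotonicity, PN = (p₁ − p₀) / p₁.
PN = (0.429 − 0.147) / 0.429 = 0.282 / 0.429 ≈ 0.6573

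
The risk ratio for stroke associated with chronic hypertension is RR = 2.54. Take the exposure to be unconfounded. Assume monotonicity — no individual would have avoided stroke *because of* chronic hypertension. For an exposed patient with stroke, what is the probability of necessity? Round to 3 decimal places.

Under exogeneity and monotonicity, PN = (RR − 1) / RR = 1 − 1/RR.
PN = (2.54 − 1) / 2.54 = 1.54 / 2.54 ≈ 0.6063

PN ≈ 0.606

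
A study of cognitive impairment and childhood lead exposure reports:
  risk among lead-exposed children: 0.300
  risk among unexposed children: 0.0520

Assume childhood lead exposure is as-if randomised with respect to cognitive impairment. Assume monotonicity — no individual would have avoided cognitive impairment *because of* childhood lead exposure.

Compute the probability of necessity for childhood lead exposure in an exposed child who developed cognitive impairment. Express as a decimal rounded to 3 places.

Let p₁ = 0.3, p₀ = 0.052.
Under exogeneity and monotonicity, PN = (p₁ − p₀) / p₁.
PN = (0.3 − 0.052) / 0.3 = 0.248 / 0.3 ≈ 0.8267

PN ≈ 0.827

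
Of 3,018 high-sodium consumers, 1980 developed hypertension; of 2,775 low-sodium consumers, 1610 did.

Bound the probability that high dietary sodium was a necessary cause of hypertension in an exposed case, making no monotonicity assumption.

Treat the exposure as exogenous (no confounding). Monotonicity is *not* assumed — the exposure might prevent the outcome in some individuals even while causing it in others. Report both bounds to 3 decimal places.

p₁ = P(outcome | exposed) = 1980/3018 = 0.65606
p₀ = P(outcome | unexposed) = 1610/2775 = 0.58018
Under exogeneity alone the bounds on PN are max{0,(p₁−p₀)/p₁} ≤ PN ≤ min{1,(1−p₀)/p₁}.
  lower = (p₁ − p₀)/p₁ = 0.075883 / 0.65606 ≈ 0.1157
  upper = min{1, (1 − p₀)/p₁} = 0.41982 / 0.65606 ≈ 0.6399

0.116 ≤ PN ≤ 0.640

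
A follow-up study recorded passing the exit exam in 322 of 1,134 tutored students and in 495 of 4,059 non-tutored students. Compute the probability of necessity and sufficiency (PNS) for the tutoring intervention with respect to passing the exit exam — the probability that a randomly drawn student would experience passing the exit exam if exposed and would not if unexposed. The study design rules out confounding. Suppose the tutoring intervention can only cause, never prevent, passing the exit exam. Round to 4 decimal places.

PNS ≈ 0.1620

p₁ = P(outcome | exposed) = 322/1134 = 0.28395
p₀ = P(outcome | unexposed) = 495/4059 = 0.12195
Under exogeneity and monotonicity, PNS = p₁ − p₀.
PNS = 0.28395 − 0.12195 = 0.162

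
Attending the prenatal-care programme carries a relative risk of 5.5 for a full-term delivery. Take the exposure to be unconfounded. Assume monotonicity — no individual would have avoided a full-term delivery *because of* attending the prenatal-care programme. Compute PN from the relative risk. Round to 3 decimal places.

Under exogeneity and monotonicity, PN = (RR − 1) / RR = 1 − 1/RR.
PN = (5.5 − 1) / 5.5 = 4.5 / 5.5 ≈ 0.8182

PN ≈ 0.818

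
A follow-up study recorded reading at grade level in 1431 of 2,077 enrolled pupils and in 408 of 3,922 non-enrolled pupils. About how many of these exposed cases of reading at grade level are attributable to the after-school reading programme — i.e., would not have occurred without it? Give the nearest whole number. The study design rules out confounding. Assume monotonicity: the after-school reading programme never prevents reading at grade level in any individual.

p₁ = P(outcome | exposed) = 1431/2077 = 0.68897
p₀ = P(outcome | unexposed) = 408/3922 = 0.10403
PN = (p₁ − p₀)/p₁ = (0.68897 − 0.10403) / 0.68897 ≈ 0.84901.
Attributable cases ≈ PN × (exposed cases) = 0.84901 × 1431 ≈ 1214.93.

about 1215 cases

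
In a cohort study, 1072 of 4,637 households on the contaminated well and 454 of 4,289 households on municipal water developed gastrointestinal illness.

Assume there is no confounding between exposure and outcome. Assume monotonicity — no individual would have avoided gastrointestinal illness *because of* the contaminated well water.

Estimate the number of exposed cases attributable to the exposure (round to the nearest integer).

about 581 cases

p₁ = P(outcome | exposed) = 1072/4637 = 0.23118
p₀ = P(outcome | unexposed) = 454/4289 = 0.10585
PN = (p₁ − p₀)/p₁ = (0.23118 − 0.10585) / 0.23118 ≈ 0.54213.
Attributable cases ≈ PN × (exposed cases) = 0.54213 × 1072 ≈ 581.16.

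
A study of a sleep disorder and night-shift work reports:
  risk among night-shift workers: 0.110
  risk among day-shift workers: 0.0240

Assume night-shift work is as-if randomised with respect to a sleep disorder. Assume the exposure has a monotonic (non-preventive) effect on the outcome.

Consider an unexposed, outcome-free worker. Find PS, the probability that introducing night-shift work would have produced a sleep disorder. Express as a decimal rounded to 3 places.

Let p₁ = 0.11, p₀ = 0.024.
Under exogeneity and monotonicity, PS = (p₁ − p₀) / (1 − p₀).
PS = (0.11 − 0.024) / (1 − 0.024) = 0.086 / 0.976 ≈ 0.0881

PS ≈ 0.088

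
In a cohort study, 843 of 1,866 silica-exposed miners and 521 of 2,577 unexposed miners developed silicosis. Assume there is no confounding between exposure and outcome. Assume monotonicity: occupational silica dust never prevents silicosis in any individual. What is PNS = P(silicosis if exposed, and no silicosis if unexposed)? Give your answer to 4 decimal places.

PNS ≈ 0.2496

p₁ = P(outcome | exposed) = 843/1866 = 0.45177
p₀ = P(outcome | unexposed) = 521/2577 = 0.20217
Under exogeneity and monotonicity, PNS = p₁ − p₀.
PNS = 0.45177 − 0.20217 = 0.2496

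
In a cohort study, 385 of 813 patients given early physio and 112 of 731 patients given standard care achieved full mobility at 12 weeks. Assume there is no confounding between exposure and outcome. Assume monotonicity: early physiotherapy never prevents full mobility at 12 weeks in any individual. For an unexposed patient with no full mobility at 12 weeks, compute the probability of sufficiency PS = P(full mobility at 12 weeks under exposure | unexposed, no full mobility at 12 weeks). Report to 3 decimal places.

p₁ = P(outcome | exposed) = 385/813 = 0.47355
p₀ = P(outcome | unexposed) = 112/731 = 0.15321
Under exogeneity and monotonicity, PS = (p₁ − p₀) / (1 − p₀).
PS = (0.47355 − 0.15321) / (1 − 0.15321) = 0.32034 / 0.84679 ≈ 0.3783

PS ≈ 0.378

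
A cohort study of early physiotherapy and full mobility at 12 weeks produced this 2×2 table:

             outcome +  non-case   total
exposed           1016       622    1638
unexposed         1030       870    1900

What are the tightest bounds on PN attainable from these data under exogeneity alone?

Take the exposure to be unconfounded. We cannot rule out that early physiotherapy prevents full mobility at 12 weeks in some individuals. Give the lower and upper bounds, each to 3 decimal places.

0.126 ≤ PN ≤ 0.738

p₁ = P(outcome | exposed) = 1016/1638 = 0.62027
p₀ = P(outcome | unexposed) = 1030/1900 = 0.54211
Under exogeneity alone the bounds on PN are max{0,(p₁−p₀)/p₁} ≤ PN ≤ min{1,(1−p₀)/p₁}.
  lower = (p₁ − p₀)/p₁ = 0.078163 / 0.62027 ≈ 0.1260
  upper = min{1, (1 − p₀)/p₁} = 0.45789 / 0.62027 ≈ 0.7382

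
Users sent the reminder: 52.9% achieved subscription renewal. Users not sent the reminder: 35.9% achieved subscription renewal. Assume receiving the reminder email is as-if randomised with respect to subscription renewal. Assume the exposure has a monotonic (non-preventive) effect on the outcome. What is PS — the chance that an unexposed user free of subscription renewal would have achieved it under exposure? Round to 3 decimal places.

PS ≈ 0.265

p₁ = 0.529, p₀ = 0.359.
Under exogeneity and monotonicity, PS = (p₁ − p₀) / (1 − p₀).
PS = (0.529 − 0.359) / (1 − 0.359) = 0.17 / 0.641 ≈ 0.2652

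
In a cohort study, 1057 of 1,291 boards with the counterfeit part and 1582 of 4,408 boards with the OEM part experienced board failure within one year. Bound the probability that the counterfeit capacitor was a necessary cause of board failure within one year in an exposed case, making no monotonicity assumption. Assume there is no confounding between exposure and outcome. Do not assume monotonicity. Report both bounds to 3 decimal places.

0.562 ≤ PN ≤ 0.783

p₁ = P(outcome | exposed) = 1057/1291 = 0.81875
p₀ = P(outcome | unexposed) = 1582/4408 = 0.35889
Under exogeneity alone the bounds on PN are max{0,(p₁−p₀)/p₁} ≤ PN ≤ min{1,(1−p₀)/p₁}.
  lower = (p₁ − p₀)/p₁ = 0.45985 / 0.81875 ≈ 0.5617
  upper = min{1, (1 − p₀)/p₁} = 0.64111 / 0.81875 ≈ 0.7830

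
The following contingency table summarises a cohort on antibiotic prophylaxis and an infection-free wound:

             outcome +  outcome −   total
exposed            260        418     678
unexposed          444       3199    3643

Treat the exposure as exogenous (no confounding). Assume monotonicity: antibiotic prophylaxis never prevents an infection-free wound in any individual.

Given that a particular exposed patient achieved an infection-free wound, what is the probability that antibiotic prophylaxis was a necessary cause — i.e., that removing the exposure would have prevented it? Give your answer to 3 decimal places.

PN ≈ 0.682

p₁ = P(outcome | exposed) = 260/678 = 0.38348
p₀ = P(outcome | unexposed) = 444/3643 = 0.12188
Under exogeneity and monotonicity, PN = (p₁ − p₀)/p₁.
PN = (0.38348 − 0.12188) / 0.38348 ≈ 0.6822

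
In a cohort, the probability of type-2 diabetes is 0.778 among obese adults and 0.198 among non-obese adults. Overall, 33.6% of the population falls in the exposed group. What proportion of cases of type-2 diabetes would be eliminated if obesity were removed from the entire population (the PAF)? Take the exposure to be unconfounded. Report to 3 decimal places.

Let p₁ = 0.778, p₀ = 0.198.
Overall risk P(Y=1) = π·p₁ + (1−π)·p₀ = 0.336×0.778 + 0.664×0.198 = 0.39288.
Under exogeneity, PAF = [P(Y=1) − p₀] / P(Y=1).
PAF = (0.39288 − 0.198) / 0.39288 ≈ 0.4960

PAF ≈ 0.496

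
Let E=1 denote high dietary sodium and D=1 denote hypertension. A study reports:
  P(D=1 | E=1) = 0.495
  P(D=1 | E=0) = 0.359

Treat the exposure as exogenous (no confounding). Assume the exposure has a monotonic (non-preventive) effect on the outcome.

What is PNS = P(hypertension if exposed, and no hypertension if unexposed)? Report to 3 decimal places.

PNS ≈ 0.136

Let p₁ = 0.495, p₀ = 0.359.
Under exogeneity and monotonicity, PNS = p₁ − p₀.
PNS = 0.495 − 0.359 = 0.136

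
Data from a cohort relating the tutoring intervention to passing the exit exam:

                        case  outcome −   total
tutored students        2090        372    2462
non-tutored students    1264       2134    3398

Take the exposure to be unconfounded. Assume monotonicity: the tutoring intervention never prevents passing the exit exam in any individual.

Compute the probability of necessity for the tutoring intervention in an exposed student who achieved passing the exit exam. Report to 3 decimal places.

p₁ = P(outcome | exposed) = 2090/2462 = 0.8489
p₀ = P(outcome | unexposed) = 1264/3398 = 0.37198
Under exogeneity and monotonicity, PN = (p₁ − p₀)/p₁.
PN = (0.8489 − 0.37198) / 0.8489 ≈ 0.5618

PN ≈ 0.562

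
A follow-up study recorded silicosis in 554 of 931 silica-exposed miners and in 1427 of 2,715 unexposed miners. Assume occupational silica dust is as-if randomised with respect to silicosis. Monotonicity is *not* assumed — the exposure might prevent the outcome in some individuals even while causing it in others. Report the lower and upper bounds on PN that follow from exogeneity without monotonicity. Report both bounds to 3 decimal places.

p₁ = P(outcome | exposed) = 554/931 = 0.59506
p₀ = P(outcome | unexposed) = 1427/2715 = 0.5256
Under exogeneity alone the bounds on PN are max{0,(p₁−p₀)/p₁} ≤ PN ≤ min{1,(1−p₀)/p₁}.
  lower = (p₁ − p₀)/p₁ = 0.069461 / 0.59506 ≈ 0.1167
  upper = min{1, (1 − p₀)/p₁} = 0.4744 / 0.59506 ≈ 0.7972

0.117 ≤ PN ≤ 0.797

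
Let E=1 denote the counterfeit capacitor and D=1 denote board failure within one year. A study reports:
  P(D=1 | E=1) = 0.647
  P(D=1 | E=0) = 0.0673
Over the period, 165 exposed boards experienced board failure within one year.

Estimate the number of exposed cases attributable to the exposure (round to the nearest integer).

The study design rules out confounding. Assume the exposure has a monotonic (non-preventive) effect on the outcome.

about 148 cases

Let p₁ = 0.647, p₀ = 0.0673.
PN = (p₁ − p₀)/p₁ = (0.647 − 0.0673) / 0.647 ≈ 0.89598.
Attributable cases ≈ PN × (exposed cases) = 0.89598 × 165 ≈ 147.84.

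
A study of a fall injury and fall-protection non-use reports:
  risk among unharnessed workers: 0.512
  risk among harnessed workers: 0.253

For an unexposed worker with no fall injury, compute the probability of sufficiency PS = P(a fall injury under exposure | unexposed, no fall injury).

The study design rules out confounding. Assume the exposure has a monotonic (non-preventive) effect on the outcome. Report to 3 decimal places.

Let p₁ = 0.512, p₀ = 0.253.
Under exogeneity and monotonicity, PS = (p₁ − p₀) / (1 − p₀).
PS = (0.512 − 0.253) / (1 − 0.253) = 0.259 / 0.747 ≈ 0.3467

PS ≈ 0.347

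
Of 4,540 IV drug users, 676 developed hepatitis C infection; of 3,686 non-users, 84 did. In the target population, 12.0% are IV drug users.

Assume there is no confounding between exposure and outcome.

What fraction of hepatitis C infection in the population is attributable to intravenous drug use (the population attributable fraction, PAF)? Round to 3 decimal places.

PAF ≈ 0.399

p₁ = P(outcome | exposed) = 676/4540 = 0.1489
p₀ = P(outcome | unexposed) = 84/3686 = 0.022789
Overall risk P(Y=1) = π·p₁ + (1−π)·p₀ = 0.12×0.1489 + 0.88×0.022789 = 0.037922.
Under exogeneity, PAF = [P(Y=1) − p₀] / P(Y=1).
PAF = (0.037922 − 0.022789) / 0.037922 ≈ 0.3991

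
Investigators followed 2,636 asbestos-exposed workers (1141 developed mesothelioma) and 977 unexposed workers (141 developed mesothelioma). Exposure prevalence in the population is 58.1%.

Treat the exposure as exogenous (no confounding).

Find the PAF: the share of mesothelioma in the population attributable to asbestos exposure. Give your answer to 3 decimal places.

PAF ≈ 0.537

p₁ = P(outcome | exposed) = 1141/2636 = 0.43285
p₀ = P(outcome | unexposed) = 141/977 = 0.14432
Overall risk P(Y=1) = π·p₁ + (1−π)·p₀ = 0.581×0.43285 + 0.419×0.14432 = 0.31196.
Under exogeneity, PAF = [P(Y=1) − p₀] / P(Y=1).
PAF = (0.31196 − 0.14432) / 0.31196 ≈ 0.5374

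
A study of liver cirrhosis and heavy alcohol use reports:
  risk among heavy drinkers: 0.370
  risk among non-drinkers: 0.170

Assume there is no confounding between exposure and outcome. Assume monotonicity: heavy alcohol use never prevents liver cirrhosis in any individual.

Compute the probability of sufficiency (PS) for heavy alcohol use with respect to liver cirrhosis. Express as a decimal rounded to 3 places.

PS ≈ 0.241

Let p₁ = 0.37, p₀ = 0.17.
Under exogeneity and monotonicity, PS = (p₁ − p₀) / (1 − p₀).
PS = (0.37 − 0.17) / (1 − 0.17) = 0.2 / 0.83 ≈ 0.2410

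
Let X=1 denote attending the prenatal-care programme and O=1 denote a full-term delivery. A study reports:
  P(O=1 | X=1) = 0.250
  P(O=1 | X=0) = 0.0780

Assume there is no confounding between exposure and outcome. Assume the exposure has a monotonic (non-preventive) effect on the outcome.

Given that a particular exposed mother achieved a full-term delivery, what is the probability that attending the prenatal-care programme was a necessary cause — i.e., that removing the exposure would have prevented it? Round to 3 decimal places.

Let p₁ = 0.25, p₀ = 0.078.
Under exogeneity and monotonicity, PN = (p₁ − p₀) / p₁.
PN = (0.25 − 0.078) / 0.25 = 0.172 / 0.25 ≈ 0.6880

PN ≈ 0.688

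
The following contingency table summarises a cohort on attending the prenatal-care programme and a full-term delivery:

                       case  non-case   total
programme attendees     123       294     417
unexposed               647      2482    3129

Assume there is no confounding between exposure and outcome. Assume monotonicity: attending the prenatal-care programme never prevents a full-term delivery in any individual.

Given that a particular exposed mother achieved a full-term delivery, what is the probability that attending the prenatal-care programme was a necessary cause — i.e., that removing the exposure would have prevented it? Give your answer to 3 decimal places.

p₁ = P(outcome | exposed) = 123/417 = 0.29496
p₀ = P(outcome | unexposed) = 647/3129 = 0.20678
Under exogeneity and monotonicity, PN = (p₁ − p₀)/p₁.
PN = (0.29496 − 0.20678) / 0.29496 ≈ 0.2990

PN ≈ 0.299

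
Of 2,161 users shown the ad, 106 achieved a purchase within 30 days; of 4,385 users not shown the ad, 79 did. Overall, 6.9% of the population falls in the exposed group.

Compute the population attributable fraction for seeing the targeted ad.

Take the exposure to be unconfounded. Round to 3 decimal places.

p₁ = P(outcome | exposed) = 106/2161 = 0.049051
p₀ = P(outcome | unexposed) = 79/4385 = 0.018016
Overall risk P(Y=1) = π·p₁ + (1−π)·p₀ = 0.069×0.049051 + 0.931×0.018016 = 0.020157.
Under exogeneity, PAF = [P(Y=1) − p₀] / P(Y=1).
PAF = (0.020157 − 0.018016) / 0.020157 ≈ 0.1062

PAF ≈ 0.106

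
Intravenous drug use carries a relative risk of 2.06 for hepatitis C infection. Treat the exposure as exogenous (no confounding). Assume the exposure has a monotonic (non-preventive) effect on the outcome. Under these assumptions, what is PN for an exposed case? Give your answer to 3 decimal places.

PN ≈ 0.515

Under exogeneity and monotonicity, PN = (RR − 1) / RR = 1 − 1/RR.
PN = (2.06 − 1) / 2.06 = 1.06 / 2.06 ≈ 0.5146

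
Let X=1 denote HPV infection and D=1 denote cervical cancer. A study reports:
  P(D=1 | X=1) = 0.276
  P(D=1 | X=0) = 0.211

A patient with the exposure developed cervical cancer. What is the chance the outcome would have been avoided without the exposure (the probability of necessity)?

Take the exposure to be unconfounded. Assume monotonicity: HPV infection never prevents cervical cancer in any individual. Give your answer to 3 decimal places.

PN ≈ 0.236

Let p₁ = 0.276, p₀ = 0.211.
Under exogeneity and monotonicity, PN = (p₁ − p₀) / p₁.
PN = (0.276 − 0.211) / 0.276 = 0.065 / 0.276 ≈ 0.2355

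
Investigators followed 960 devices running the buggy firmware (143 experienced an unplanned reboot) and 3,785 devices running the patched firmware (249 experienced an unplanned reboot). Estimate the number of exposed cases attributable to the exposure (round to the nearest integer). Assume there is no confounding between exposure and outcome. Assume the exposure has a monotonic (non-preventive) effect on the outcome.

p₁ = P(outcome | exposed) = 143/960 = 0.14896
p₀ = P(outcome | unexposed) = 249/3785 = 0.065786
PN = (p₁ − p₀)/p₁ = (0.14896 − 0.065786) / 0.14896 ≈ 0.55836.
Attributable cases ≈ PN × (exposed cases) = 0.55836 × 143 ≈ 79.85.

about 80 cases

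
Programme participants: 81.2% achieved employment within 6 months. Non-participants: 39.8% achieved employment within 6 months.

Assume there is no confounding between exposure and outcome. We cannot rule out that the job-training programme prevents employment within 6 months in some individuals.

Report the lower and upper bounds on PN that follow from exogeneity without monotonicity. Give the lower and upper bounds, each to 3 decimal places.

0.510 ≤ PN ≤ 0.741

p₁ = 0.812, p₀ = 0.398.
Under exogeneity alone the bounds on PN are max{0,(p₁−p₀)/p₁} ≤ PN ≤ min{1,(1−p₀)/p₁}.
  lower = (p₁ − p₀)/p₁ = 0.414 / 0.812 ≈ 0.5099
  upper = min{1, (1 − p₀)/p₁} = 0.602 / 0.812 ≈ 0.7414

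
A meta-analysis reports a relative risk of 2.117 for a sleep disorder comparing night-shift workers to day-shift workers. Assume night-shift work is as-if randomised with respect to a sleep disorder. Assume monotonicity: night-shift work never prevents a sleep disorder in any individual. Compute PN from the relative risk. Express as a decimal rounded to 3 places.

Under exogeneity and monotonicity, PN = (RR − 1) / RR = 1 − 1/RR.
PN = (2.117 − 1) / 2.117 = 1.117 / 2.117 ≈ 0.5276

PN ≈ 0.528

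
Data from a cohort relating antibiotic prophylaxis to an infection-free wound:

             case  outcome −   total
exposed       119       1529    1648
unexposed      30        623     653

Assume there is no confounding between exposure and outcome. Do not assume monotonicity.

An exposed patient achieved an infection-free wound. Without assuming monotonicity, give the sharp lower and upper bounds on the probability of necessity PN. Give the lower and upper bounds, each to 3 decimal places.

p₁ = P(outcome | exposed) = 119/1648 = 0.072209
p₀ = P(outcome | unexposed) = 30/653 = 0.045942
Under exogeneity alone the bounds on PN are max{0,(p₁−p₀)/p₁} ≤ PN ≤ min{1,(1−p₀)/p₁}.
  lower = (p₁ − p₀)/p₁ = 0.026267 / 0.072209 ≈ 0.3638
  upper = min{1, (1 − p₀)/p₁} = 0.95406 / 0.072209 ≈ 13.2125 → capped at 1

0.364 ≤ PN ≤ 1.000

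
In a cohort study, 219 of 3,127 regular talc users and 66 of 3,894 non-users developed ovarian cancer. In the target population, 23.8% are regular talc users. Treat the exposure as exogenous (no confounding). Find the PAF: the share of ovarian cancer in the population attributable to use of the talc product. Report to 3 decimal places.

p₁ = P(outcome | exposed) = 219/3127 = 0.070035
p₀ = P(outcome | unexposed) = 66/3894 = 0.016949
Overall risk P(Y=1) = π·p₁ + (1−π)·p₀ = 0.238×0.070035 + 0.762×0.016949 = 0.029584.
Under exogeneity, PAF = [P(Y=1) − p₀] / P(Y=1).
PAF = (0.029584 − 0.016949) / 0.029584 ≈ 0.4271

PAF ≈ 0.427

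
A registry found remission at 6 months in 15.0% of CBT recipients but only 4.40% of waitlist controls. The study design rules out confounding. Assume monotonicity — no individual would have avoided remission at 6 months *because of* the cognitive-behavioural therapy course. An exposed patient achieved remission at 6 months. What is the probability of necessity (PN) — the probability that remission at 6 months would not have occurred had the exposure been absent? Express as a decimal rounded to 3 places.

p₁ = 0.15, p₀ = 0.044.
Under exogeneity and monotonicity, PN = (p₁ − p₀) / p₁.
PN = (0.15 − 0.044) / 0.15 = 0.106 / 0.15 ≈ 0.7067

PN ≈ 0.707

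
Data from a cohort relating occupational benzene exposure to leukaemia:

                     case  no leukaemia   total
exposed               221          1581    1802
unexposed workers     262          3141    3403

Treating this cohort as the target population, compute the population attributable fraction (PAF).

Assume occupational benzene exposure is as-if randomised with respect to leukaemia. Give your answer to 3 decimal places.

PAF ≈ 0.170

p₁ = P(outcome | exposed) = 221/1802 = 0.12264
p₀ = P(outcome | unexposed) = 262/3403 = 0.076991
Exposure prevalence π = 1802/5205 = 0.34621; overall risk P(Y=1) = 0.092795.
Under exogeneity, PAF = [P(Y=1) − p₀]/P(Y=1).
PAF = (0.092795 − 0.076991) / 0.092795 ≈ 0.1703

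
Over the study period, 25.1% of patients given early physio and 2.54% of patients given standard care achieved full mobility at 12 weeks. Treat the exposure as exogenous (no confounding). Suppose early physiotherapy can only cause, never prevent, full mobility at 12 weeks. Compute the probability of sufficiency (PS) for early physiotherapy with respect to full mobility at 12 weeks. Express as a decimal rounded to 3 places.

PS ≈ 0.231

p₁ = 0.251, p₀ = 0.0254.
Under exogeneity and monotonicity, PS = (p₁ − p₀) / (1 − p₀).
PS = (0.251 − 0.0254) / (1 − 0.0254) = 0.2256 / 0.9746 ≈ 0.2315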